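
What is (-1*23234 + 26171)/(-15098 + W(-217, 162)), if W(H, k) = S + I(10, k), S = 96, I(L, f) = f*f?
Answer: 267/1022 ≈ 0.26125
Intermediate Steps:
I(L, f) = f²
W(H, k) = 96 + k²
(-1*23234 + 26171)/(-15098 + W(-217, 162)) = (-1*23234 + 26171)/(-15098 + (96 + 162²)) = (-23234 + 26171)/(-15098 + (96 + 26244)) = 2937/(-15098 + 26340) = 2937/11242 = 2937*(1/11242) = 267/1022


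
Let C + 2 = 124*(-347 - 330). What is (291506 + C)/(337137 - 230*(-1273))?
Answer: 207556/629927 ≈ 0.32949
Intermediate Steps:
C = -83950 (C = -2 + 124*(-347 - 330) = -2 + 124*(-677) = -2 - 83948 = -83950)
(291506 + C)/(337137 - 230*(-1273)) = (291506 - 83950)/(337137 - 230*(-1273)) = 207556/(337137 + 292790) = 207556/629927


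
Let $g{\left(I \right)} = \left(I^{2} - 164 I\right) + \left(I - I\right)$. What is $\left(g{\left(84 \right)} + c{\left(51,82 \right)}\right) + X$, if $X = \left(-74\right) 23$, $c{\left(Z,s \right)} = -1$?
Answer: $-8423$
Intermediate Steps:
$g{\left(I \right)} = I^{2} - 164 I$ ($g{\left(I \right)} = \left(I^{2} - 164 I\right) + 0 = I^{2} - 164 I$)
$X = -1702$
$\left(g{\left(84 \right)} + c{\left(51,82 \right)}\right) + X = \left(84 \left(-164 + 84\right) - 1\right) - 1702 = \left(84 \left(-80\right) - 1\right) - 1702 = \left(-6720 - 1\right) - 1702 = -6721 - 1702 = -8423$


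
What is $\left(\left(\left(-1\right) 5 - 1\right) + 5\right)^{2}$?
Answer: $1$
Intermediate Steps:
$\left(\left(\left(-1\right) 5 - 1\right) + 5\right)^{2} = \left(\left(-5 - 1\right) + 5\right)^{2} = \left(-6 + 5\right)^{2} = \left(-1\right)^{2} = 1$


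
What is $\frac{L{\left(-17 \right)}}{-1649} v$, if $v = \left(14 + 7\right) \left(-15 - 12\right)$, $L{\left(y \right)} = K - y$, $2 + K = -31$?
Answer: $- \frac{9072}{1649} \approx -5.5015$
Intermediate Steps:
$K = -33$ ($K = -2 - 31 = -33$)
$L{\left(y \right)} = -33 - y$
$v = -567$ ($v = 21 \left(-27\right) = -567$)
$\frac{L{\left(-17 \right)}}{-1649} v = \frac{-33 - -17}{-1649} \left(-567\right) = \left(-33 + 17\right) \left(- \frac{1}{1649}\right) \left(-567\right) = \left(-16\right) \left(- \frac{1}{1649}\right) \left(-567\right) = \frac{16}{1649} \left(-567\right) = - \frac{9072}{1649}$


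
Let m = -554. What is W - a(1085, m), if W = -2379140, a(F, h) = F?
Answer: -2380225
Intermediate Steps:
W - a(1085, m) = -2379140 - 1*1085 = -2379140 - 1085 = -2380225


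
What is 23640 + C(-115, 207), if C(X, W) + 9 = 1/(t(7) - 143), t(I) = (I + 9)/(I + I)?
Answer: 23465576/993 ≈ 23631.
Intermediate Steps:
t(I) = (9 + I)/(2*I) (t(I) = (9 + I)/((2*I)) = (9 + I)*(1/(2*I)) = (9 + I)/(2*I))
C(X, W) = -8944/993 (C(X, W) = -9 + 1/((1/2)*(9 + 7)/7 - 143) = -9 + 1/((1/2)*(1/7)*16 - 143) = -9 + 1/(8/7 - 143) = -9 + 1/(-993/7) = -9 - 7/993 = -8944/993)
23640 + C(-115, 207) = 23640 - 8944/993 = 23465576/993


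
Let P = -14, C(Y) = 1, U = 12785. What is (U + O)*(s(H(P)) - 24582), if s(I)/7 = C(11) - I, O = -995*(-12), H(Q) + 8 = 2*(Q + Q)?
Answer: -596540075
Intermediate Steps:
H(Q) = -8 + 4*Q (H(Q) = -8 + 2*(Q + Q) = -8 + 2*(2*Q) = -8 + 4*Q)
O = 11940
s(I) = 7 - 7*I (s(I) = 7*(1 - I) = 7 - 7*I)
(U + O)*(s(H(P)) - 24582) = (12785 + 11940)*((7 - 7*(-8 + 4*(-14))) - 24582) = 24725*((7 - 7*(-8 - 56)) - 24582) = 24725*((7 - 7*(-64)) - 24582) = 24725*((7 + 448) - 24582) = 24725*(455 - 24582) = 24725*(-24127) = -596540075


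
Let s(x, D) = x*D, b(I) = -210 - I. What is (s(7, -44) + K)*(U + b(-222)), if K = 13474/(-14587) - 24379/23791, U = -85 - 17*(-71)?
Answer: -121977900372762/347039317 ≈ -3.5148e+5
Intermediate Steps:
U = 1122 (U = -85 + 1207 = 1122)
s(x, D) = D*x
K = -676176407/347039317 (K = 13474*(-1/14587) - 24379*1/23791 = -13474/14587 - 24379/23791 = -676176407/347039317 ≈ -1.9484)
(s(7, -44) + K)*(U + b(-222)) = (-44*7 - 676176407/347039317)*(1122 + (-210 - 1*(-222))) = (-308 - 676176407/347039317)*(1122 + (-210 + 222)) = -107564286043*(1122 + 12)/347039317 = -107564286043/347039317*1134 = -121977900372762/347039317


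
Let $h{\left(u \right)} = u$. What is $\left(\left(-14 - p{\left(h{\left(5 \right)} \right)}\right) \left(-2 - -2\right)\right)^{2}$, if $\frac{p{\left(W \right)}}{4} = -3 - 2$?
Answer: $0$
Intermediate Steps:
$p{\left(W \right)} = -20$ ($p{\left(W \right)} = 4 \left(-3 - 2\right) = 4 \left(-5\right) = -20$)
$\left(\left(-14 - p{\left(h{\left(5 \right)} \right)}\right) \left(-2 - -2\right)\right)^{2} = \left(\left(-14 - -20\right) \left(-2 - -2\right)\right)^{2} = \left(\left(-14 + 20\right) \left(-2 + 2\right)\right)^{2} = \left(6 \cdot 0\right)^{2} = 0^{2} = 0$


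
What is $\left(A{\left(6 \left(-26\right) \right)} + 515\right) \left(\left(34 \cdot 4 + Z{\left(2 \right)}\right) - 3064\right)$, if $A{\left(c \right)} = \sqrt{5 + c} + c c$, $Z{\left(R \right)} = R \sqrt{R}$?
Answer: $- 2 \left(1464 - \sqrt{2}\right) \left(24851 + i \sqrt{151}\right) \approx -7.2693 \cdot 10^{7} - 35945.0 i$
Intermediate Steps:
$Z{\left(R \right)} = R^{\frac{3}{2}}$
$A{\left(c \right)} = c^{2} + \sqrt{5 + c}$ ($A{\left(c \right)} = \sqrt{5 + c} + c^{2} = c^{2} + \sqrt{5 + c}$)
$\left(A{\left(6 \left(-26\right) \right)} + 515\right) \left(\left(34 \cdot 4 + Z{\left(2 \right)}\right) - 3064\right) = \left(\left(\left(6 \left(-26\right)\right)^{2} + \sqrt{5 + 6 \left(-26\right)}\right) + 515\right) \left(\left(34 \cdot 4 + 2^{\frac{3}{2}}\right) - 3064\right) = \left(\left(\left(-156\right)^{2} + \sqrt{5 - 156}\right) + 515\right) \left(\left(136 + 2 \sqrt{2}\right) - 3064\right) = \left(\left(24336 + \sqrt{-151}\right) + 515\right) \left(-2928 + 2 \sqrt{2}\right) = \left(\left(24336 + i \sqrt{151}\right) + 515\right) \left(-2928 + 2 \sqrt{2}\right) = \left(24851 + i \sqrt{151}\right) \left(-2928 + 2 \sqrt{2}\right) = \left(-2928 + 2 \sqrt{2}\right) \left(24851 + i \sqrt{151}\right)$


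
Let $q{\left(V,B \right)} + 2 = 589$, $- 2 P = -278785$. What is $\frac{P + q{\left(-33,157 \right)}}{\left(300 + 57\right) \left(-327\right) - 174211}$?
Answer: $- \frac{279959}{581900} \approx -0.48111$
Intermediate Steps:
$P = \frac{278785}{2}$ ($P = \left(- \frac{1}{2}\right) \left(-278785\right) = \frac{278785}{2} \approx 1.3939 \cdot 10^{5}$)
$q{\left(V,B \right)} = 587$ ($q{\left(V,B \right)} = -2 + 589 = 587$)
$\frac{P + q{\left(-33,157 \right)}}{\left(300 + 57\right) \left(-327\right) - 174211} = \frac{\frac{278785}{2} + 587}{\left(300 + 57\right) \left(-327\right) - 174211} = \frac{279959}{2 \left(357 \left(-327\right) - 174211\right)} = \frac{279959}{2 \left(-116739 - 174211\right)} = \frac{279959}{2 \left(-290950\right)} = \frac{279959}{2} \left(- \frac{1}{290950}\right) = - \frac{279959}{581900}$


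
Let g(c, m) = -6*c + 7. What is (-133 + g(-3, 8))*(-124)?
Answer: 13392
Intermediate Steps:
g(c, m) = 7 - 6*c
(-133 + g(-3, 8))*(-124) = (-133 + (7 - 6*(-3)))*(-124) = (-133 + (7 + 18))*(-124) = (-133 + 25)*(-124) = -108*(-124) = 13392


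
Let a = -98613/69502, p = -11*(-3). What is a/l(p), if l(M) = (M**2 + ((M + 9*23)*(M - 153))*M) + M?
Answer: 32871/21992239852 ≈ 1.4947e-6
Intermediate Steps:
p = 33
a = -98613/69502 (a = -98613*1/69502 = -98613/69502 ≈ -1.4189)
l(M) = M + M**2 + M*(-153 + M)*(207 + M) (l(M) = (M**2 + ((M + 207)*(-153 + M))*M) + M = (M**2 + ((207 + M)*(-153 + M))*M) + M = (M**2 + ((-153 + M)*(207 + M))*M) + M = (M**2 + M*(-153 + M)*(207 + M)) + M = M + M**2 + M*(-153 + M)*(207 + M))
a/l(p) = -98613*1/(33*(-31670 + 33**2 + 55*33))/69502 = -98613*1/(33*(-31670 + 1089 + 1815))/69502 = -98613/(69502*(33*(-28766))) = -98613/69502/(-949278) = -98613/69502*(-1/949278) = 32871/21992239852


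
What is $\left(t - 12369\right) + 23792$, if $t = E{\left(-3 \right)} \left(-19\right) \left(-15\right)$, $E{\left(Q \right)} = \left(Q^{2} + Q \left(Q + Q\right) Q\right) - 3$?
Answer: $-2257$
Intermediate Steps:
$E{\left(Q \right)} = -3 + Q^{2} + 2 Q^{3}$ ($E{\left(Q \right)} = \left(Q^{2} + Q 2 Q Q\right) - 3 = \left(Q^{2} + 2 Q^{2} Q\right) - 3 = \left(Q^{2} + 2 Q^{3}\right) - 3 = -3 + Q^{2} + 2 Q^{3}$)
$t = -13680$ ($t = \left(-3 + \left(-3\right)^{2} + 2 \left(-3\right)^{3}\right) \left(-19\right) \left(-15\right) = \left(-3 + 9 + 2 \left(-27\right)\right) \left(-19\right) \left(-15\right) = \left(-3 + 9 - 54\right) \left(-19\right) \left(-15\right) = \left(-48\right) \left(-19\right) \left(-15\right) = 912 \left(-15\right) = -13680$)
$\left(t - 12369\right) + 23792 = \left(-13680 - 12369\right) + 23792 = -26049 + 23792 = -2257$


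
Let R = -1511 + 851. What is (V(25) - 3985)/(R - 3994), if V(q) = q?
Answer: 1980/2327 ≈ 0.85088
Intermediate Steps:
R = -660
(V(25) - 3985)/(R - 3994) = (25 - 3985)/(-660 - 3994) = -3960/(-4654) = -3960*(-1/4654) = 1980/2327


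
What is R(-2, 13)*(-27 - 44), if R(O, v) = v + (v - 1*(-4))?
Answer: -2130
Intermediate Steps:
R(O, v) = 4 + 2*v (R(O, v) = v + (v + 4) = v + (4 + v) = 4 + 2*v)
R(-2, 13)*(-27 - 44) = (4 + 2*13)*(-27 - 44) = (4 + 26)*(-71) = 30*(-71) = -2130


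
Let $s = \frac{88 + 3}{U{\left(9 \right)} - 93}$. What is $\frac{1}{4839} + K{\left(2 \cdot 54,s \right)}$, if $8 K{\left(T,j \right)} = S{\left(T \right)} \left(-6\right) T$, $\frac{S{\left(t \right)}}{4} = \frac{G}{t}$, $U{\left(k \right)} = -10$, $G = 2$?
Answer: $- \frac{29033}{4839} \approx -5.9998$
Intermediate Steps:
$S{\left(t \right)} = \frac{8}{t}$ ($S{\left(t \right)} = 4 \frac{2}{t} = \frac{8}{t}$)
$s = - \frac{91}{103}$ ($s = \frac{88 + 3}{-10 - 93} = \frac{91}{-103} = 91 \left(- \frac{1}{103}\right) = - \frac{91}{103} \approx -0.8835$)
$K{\left(T,j \right)} = -6$ ($K{\left(T,j \right)} = \frac{\frac{8}{T} \left(-6\right) T}{8} = \frac{- \frac{48}{T} T}{8} = \frac{1}{8} \left(-48\right) = -6$)
$\frac{1}{4839} + K{\left(2 \cdot 54,s \right)} = \frac{1}{4839} - 6 = - \frac{29033}{4839}$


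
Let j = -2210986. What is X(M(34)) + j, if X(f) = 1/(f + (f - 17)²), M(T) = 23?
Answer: -130448173/59 ≈ -2.2110e+6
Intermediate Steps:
X(f) = 1/(f + (-17 + f)²)
X(M(34)) + j = 1/(23 + (-17 + 23)²) - 2210986 = 1/(23 + 6²) - 2210986 = 1/(23 + 36) - 2210986 = 1/59 - 2210986 = -130448173/59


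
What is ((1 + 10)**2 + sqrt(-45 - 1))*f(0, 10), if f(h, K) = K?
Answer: 1210 + 10*I*sqrt(46) ≈ 1210.0 + 67.823*I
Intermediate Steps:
((1 + 10)**2 + sqrt(-45 - 1))*f(0, 10) = ((1 + 10)**2 + sqrt(-45 - 1))*10 = (11**2 + sqrt(-46))*10 = (121 + I*sqrt(46))*10 = 1210 + 10*I*sqrt(46)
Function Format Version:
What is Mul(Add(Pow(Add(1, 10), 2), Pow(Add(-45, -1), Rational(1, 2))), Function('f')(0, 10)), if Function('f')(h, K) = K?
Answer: Add(1210, Mul(10, I, Pow(46, Rational(1, 2)))) ≈ Add(1210.0, Mul(67.823, I))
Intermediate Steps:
Mul(Add(Pow(Add(1, 10), 2), Pow(Add(-45, -1), Rational(1, 2))), Function('f')(0, 10)) = Mul(Add(Pow(Add(1, 10), 2), Pow(Add(-45, -1), Rational(1, 2))), 10) = Mul(Add(Pow(11, 2), Pow(-46, Rational(1, 2))), 10) = Mul(Add(121, Mul(I, Pow(46, Rational(1, 2)))), 10) = Add(1210, Mul(10, I, Pow(46, Rational(1, 2))))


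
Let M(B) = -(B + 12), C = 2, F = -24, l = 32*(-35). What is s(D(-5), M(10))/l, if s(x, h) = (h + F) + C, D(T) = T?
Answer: 11/280 ≈ 0.039286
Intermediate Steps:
l = -1120
M(B) = -12 - B (M(B) = -(12 + B) = -12 - B)
s(x, h) = -22 + h (s(x, h) = (h - 24) + 2 = (-24 + h) + 2 = -22 + h)
s(D(-5), M(10))/l = (-22 + (-12 - 1*10))/(-1120) = (-22 + (-12 - 10))*(-1/1120) = (-22 - 22)*(-1/1120) = -44*(-1/1120) = 11/280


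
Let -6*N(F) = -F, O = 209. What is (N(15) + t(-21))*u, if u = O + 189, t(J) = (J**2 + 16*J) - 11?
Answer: 38407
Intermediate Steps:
t(J) = -11 + J**2 + 16*J
u = 398 (u = 209 + 189 = 398)
N(F) = F/6 (N(F) = -(-1)*F/6 = F/6)
(N(15) + t(-21))*u = ((1/6)*15 + (-11 + (-21)**2 + 16*(-21)))*398 = (5/2 + (-11 + 441 - 336))*398 = (5/2 + 94)*398 = (193/2)*398 = 38407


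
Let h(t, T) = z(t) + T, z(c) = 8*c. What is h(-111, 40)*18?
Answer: -15264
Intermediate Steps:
h(t, T) = T + 8*t (h(t, T) = 8*t + T = T + 8*t)
h(-111, 40)*18 = (40 + 8*(-111))*18 = (40 - 888)*18 = -848*18 = -15264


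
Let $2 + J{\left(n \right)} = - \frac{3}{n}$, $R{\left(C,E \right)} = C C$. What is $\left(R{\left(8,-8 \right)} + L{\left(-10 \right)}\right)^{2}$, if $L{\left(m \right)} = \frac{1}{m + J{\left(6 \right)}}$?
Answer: $\frac{2553604}{625} \approx 4085.8$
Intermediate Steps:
$R{\left(C,E \right)} = C^{2}$
$J{\left(n \right)} = -2 - \frac{3}{n}$
$L{\left(m \right)} = \frac{1}{- \frac{5}{2} + m}$ ($L{\left(m \right)} = \frac{1}{m - \left(2 + \frac{3}{6}\right)} = \frac{1}{m - \frac{5}{2}} = \frac{1}{- \frac{5}{2} + m}$)
$\left(R{\left(8,-8 \right)} + L{\left(-10 \right)}\right)^{2} = \left(8^{2} + \frac{2}{-5 + 2 \left(-10\right)}\right)^{2} = \left(64 + \frac{2}{-5 - 20}\right)^{2} = \left(64 + \frac{2}{-25}\right)^{2} = \left(64 + 2 \left(- \frac{1}{25}\right)\right)^{2} = \left(64 - \frac{2}{25}\right)^{2} = \left(\frac{1598}{25}\right)^{2} = \frac{2553604}{625}$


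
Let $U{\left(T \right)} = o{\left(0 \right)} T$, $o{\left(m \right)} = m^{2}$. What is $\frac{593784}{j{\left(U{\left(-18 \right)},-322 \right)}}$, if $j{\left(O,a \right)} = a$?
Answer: $- \frac{296892}{161} \approx -1844.0$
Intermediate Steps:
$U{\left(T \right)} = 0$ ($U{\left(T \right)} = 0^{2} T = 0 T = 0$)
$\frac{593784}{j{\left(U{\left(-18 \right)},-322 \right)}} = \frac{593784}{-322} = 593784 \left(- \frac{1}{322}\right) = - \frac{296892}{161}$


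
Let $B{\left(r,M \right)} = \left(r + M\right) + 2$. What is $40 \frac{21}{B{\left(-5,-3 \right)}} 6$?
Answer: $-840$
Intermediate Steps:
$B{\left(r,M \right)} = 2 + M + r$ ($B{\left(r,M \right)} = \left(M + r\right) + 2 = 2 + M + r$)
$40 \frac{21}{B{\left(-5,-3 \right)}} 6 = 40 \frac{21}{2 - 3 - 5} \cdot 6 = 40 \frac{21}{-6} \cdot 6 = 40 \cdot 21 \left(- \frac{1}{6}\right) 6 = 40 \left(- \frac{7}{2}\right) 6 = \left(-140\right) 6 = -840$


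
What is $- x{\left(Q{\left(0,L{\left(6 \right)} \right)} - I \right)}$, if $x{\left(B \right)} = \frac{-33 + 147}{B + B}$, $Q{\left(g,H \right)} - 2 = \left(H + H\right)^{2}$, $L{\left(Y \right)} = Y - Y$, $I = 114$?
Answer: $\frac{57}{112} \approx 0.50893$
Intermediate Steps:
$L{\left(Y \right)} = 0$
$Q{\left(g,H \right)} = 2 + 4 H^{2}$ ($Q{\left(g,H \right)} = 2 + \left(H + H\right)^{2} = 2 + \left(2 H\right)^{2} = 2 + 4 H^{2}$)
$x{\left(B \right)} = \frac{57}{B}$ ($x{\left(B \right)} = \frac{114}{2 B} = 114 \frac{1}{2 B} = \frac{57}{B}$)
$- x{\left(Q{\left(0,L{\left(6 \right)} \right)} - I \right)} = - \frac{57}{\left(2 + 4 \cdot 0^{2}\right) - 114} = - \frac{57}{\left(2 + 4 \cdot 0\right) - 114} = - \frac{57}{\left(2 + 0\right) - 114} = - \frac{57}{2 - 114} = - \frac{57}{-112} = - \frac{57 \left(-1\right)}{112} = \left(-1\right) \left(- \frac{57}{112}\right) = \frac{57}{112}$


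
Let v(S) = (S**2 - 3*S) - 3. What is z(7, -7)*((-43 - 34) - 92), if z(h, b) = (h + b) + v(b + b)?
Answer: -39715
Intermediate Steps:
v(S) = -3 + S**2 - 3*S
z(h, b) = -3 + h - 5*b + 4*b**2 (z(h, b) = (h + b) + (-3 + (b + b)**2 - 3*(b + b)) = (b + h) + (-3 + (2*b)**2 - 6*b) = (b + h) + (-3 + 4*b**2 - 6*b) = (b + h) + (-3 - 6*b + 4*b**2) = -3 + h - 5*b + 4*b**2)
z(7, -7)*((-43 - 34) - 92) = (-3 + 7 - 5*(-7) + 4*(-7)**2)*((-43 - 34) - 92) = (-3 + 7 + 35 + 4*49)*(-77 - 92) = (-3 + 7 + 35 + 196)*(-169) = 235*(-169) = -39715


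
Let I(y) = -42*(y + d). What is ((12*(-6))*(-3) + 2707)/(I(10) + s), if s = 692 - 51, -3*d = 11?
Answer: 2923/375 ≈ 7.7947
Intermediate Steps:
d = -11/3 (d = -⅓*11 = -11/3 ≈ -3.6667)
I(y) = 154 - 42*y (I(y) = -42*(y - 11/3) = -42*(-11/3 + y) = 154 - 42*y)
s = 641
((12*(-6))*(-3) + 2707)/(I(10) + s) = ((12*(-6))*(-3) + 2707)/((154 - 42*10) + 641) = (-72*(-3) + 2707)/((154 - 420) + 641) = (216 + 2707)/(-266 + 641) = 2923/375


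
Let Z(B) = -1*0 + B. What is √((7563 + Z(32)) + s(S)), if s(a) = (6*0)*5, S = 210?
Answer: 7*√155 ≈ 87.149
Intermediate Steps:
Z(B) = B (Z(B) = 0 + B = B)
s(a) = 0 (s(a) = 0*5 = 0)
√((7563 + Z(32)) + s(S)) = √((7563 + 32) + 0) = √(7595 + 0) = √7595 = 7*√155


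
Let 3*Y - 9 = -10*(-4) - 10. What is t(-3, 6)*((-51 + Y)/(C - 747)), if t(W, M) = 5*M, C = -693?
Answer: 19/24 ≈ 0.79167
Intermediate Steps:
Y = 13 (Y = 3 + (-10*(-4) - 10)/3 = 3 + (40 - 10)/3 = 3 + (1/3)*30 = 3 + 10 = 13)
t(-3, 6)*((-51 + Y)/(C - 747)) = (5*6)*((-51 + 13)/(-693 - 747)) = 30*(-38/(-1440)) = 30*(-38*(-1/1440)) = 30*(19/720) = 19/24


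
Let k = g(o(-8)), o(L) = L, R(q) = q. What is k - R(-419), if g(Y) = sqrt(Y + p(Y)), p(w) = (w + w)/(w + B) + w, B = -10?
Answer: 419 + 2*I*sqrt(34)/3 ≈ 419.0 + 3.8873*I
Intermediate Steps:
p(w) = w + 2*w/(-10 + w) (p(w) = (w + w)/(w - 10) + w = (2*w)/(-10 + w) + w = 2*w/(-10 + w) + w = w + 2*w/(-10 + w))
g(Y) = sqrt(Y + Y*(-8 + Y)/(-10 + Y))
k = 2*I*sqrt(34)/3 (k = sqrt(2)*sqrt(-8*(-9 - 8)/(-10 - 8)) = sqrt(2)*sqrt(-8*(-17)/(-18)) = sqrt(2)*sqrt(-8*(-1/18)*(-17)) = sqrt(2)*sqrt(-68/9) = sqrt(2)*(2*I*sqrt(17)/3) = 2*I*sqrt(34)/3 ≈ 3.8873*I)
k - R(-419) = 2*I*sqrt(34)/3 - 1*(-419) = 2*I*sqrt(34)/3 + 419 = 419 + 2*I*sqrt(34)/3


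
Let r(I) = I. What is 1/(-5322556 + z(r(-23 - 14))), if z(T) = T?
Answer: -1/5322593 ≈ -1.8788e-7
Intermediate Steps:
1/(-5322556 + z(r(-23 - 14))) = 1/(-5322556 + (-23 - 14)) = 1/(-5322556 - 37) = 1/(-5322593) = -1/5322593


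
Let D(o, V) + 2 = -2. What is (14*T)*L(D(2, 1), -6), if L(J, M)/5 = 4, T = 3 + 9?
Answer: 3360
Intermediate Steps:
D(o, V) = -4 (D(o, V) = -2 - 2 = -4)
T = 12
L(J, M) = 20 (L(J, M) = 5*4 = 20)
(14*T)*L(D(2, 1), -6) = (14*12)*20 = 168*20 = 3360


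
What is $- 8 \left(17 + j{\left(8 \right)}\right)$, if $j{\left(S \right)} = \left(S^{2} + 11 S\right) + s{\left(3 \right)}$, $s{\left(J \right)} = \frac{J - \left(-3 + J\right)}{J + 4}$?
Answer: $- \frac{9488}{7} \approx -1355.4$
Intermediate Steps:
$s{\left(J \right)} = \frac{3}{4 + J}$
$j{\left(S \right)} = \frac{3}{7} + S^{2} + 11 S$ ($j{\left(S \right)} = \left(S^{2} + 11 S\right) + \frac{3}{4 + 3} = \left(S^{2} + 11 S\right) + \frac{3}{7} = \frac{3}{7} + S^{2} + 11 S$)
$- 8 \left(17 + j{\left(8 \right)}\right) = - 8 \left(17 + \left(\frac{3}{7} + 8^{2} + 11 \cdot 8\right)\right) = - 8 \left(17 + \left(\frac{3}{7} + 64 + 88\right)\right) = - 8 \left(17 + \frac{1067}{7}\right) = \left(-8\right) \frac{1186}{7} = - \frac{9488}{7}$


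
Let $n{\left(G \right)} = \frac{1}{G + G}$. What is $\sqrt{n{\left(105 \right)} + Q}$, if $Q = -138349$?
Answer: $\frac{i \sqrt{6101190690}}{210} \approx 371.95 i$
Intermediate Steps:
$n{\left(G \right)} = \frac{1}{2 G}$
$\sqrt{n{\left(105 \right)} + Q} = \sqrt{\frac{1}{2 \cdot 105} - 138349} = \sqrt{\frac{1}{2} \cdot \frac{1}{105} - 138349} = \sqrt{\frac{1}{210} - 138349} = \sqrt{- \frac{29053289}{210}} = \frac{i \sqrt{6101190690}}{210}$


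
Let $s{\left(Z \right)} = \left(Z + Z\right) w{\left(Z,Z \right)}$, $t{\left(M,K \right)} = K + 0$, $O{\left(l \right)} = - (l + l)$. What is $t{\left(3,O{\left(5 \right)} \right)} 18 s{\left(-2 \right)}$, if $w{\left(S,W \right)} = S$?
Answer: $-1440$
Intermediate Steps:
$O{\left(l \right)} = - 2 l$
$t{\left(M,K \right)} = K$
$s{\left(Z \right)} = 2 Z^{2}$ ($s{\left(Z \right)} = \left(Z + Z\right) Z = 2 Z Z = 2 Z^{2}$)
$t{\left(3,O{\left(5 \right)} \right)} 18 s{\left(-2 \right)} = \left(-2\right) 5 \cdot 18 \cdot 2 \left(-2\right)^{2} = \left(-10\right) 18 \cdot 2 \cdot 4 = \left(-180\right) 8 = -1440$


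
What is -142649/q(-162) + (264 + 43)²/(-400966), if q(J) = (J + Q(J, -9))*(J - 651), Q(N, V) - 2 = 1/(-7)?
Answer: -486277786415/365429586318 ≈ -1.3307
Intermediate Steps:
Q(N, V) = 13/7 (Q(N, V) = 2 + 1/(-7) = 2 - ⅐ = 13/7)
q(J) = (-651 + J)*(13/7 + J) (q(J) = (J + 13/7)*(J - 651) = (13/7 + J)*(-651 + J) = (-651 + J)*(13/7 + J))
-142649/q(-162) + (264 + 43)²/(-400966) = -142649/(-1209 + (-162)² - 4544/7*(-162)) + (264 + 43)²/(-400966) = -142649/(-1209 + 26244 + 736128/7) + 307²*(-1/400966) = -142649/911373/7 + 94249*(-1/400966) = -142649*7/911373 - 94249/400966 = -998543/911373 - 94249/400966 = -486277786415/365429586318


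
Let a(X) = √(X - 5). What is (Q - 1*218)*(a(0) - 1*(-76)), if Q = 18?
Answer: -15200 - 200*I*√5 ≈ -15200.0 - 447.21*I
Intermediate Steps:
a(X) = √(-5 + X)
(Q - 1*218)*(a(0) - 1*(-76)) = (18 - 1*218)*(√(-5 + 0) - 1*(-76)) = (18 - 218)*(√(-5) + 76) = -200*(I*√5 + 76) = -200*(76 + I*√5) = -15200 - 200*I*√5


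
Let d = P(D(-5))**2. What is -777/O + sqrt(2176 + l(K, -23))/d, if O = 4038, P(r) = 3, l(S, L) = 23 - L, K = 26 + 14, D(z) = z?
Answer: -259/1346 + sqrt(2222)/9 ≈ 5.0451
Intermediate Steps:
K = 40
d = 9 (d = 3**2 = 9)
-777/O + sqrt(2176 + l(K, -23))/d = -777/4038 + sqrt(2176 + (23 - 1*(-23)))/9 = -777*1/4038 + sqrt(2176 + (23 + 23))*(1/9) = -259/1346 + sqrt(2176 + 46)*(1/9) = -259/1346 + sqrt(2222)*(1/9) = -259/1346 + sqrt(2222)/9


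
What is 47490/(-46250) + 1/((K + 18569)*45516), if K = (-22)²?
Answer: -4118410432027/4010875609500 ≈ -1.0268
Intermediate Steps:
K = 484
47490/(-46250) + 1/((K + 18569)*45516) = 47490/(-46250) + 1/((484 + 18569)*45516) = 47490*(-1/46250) + (1/45516)/19053 = -4749/4625 + (1/19053)*(1/45516) = -4749/4625 + 1/867216348 = -4118410432027/4010875609500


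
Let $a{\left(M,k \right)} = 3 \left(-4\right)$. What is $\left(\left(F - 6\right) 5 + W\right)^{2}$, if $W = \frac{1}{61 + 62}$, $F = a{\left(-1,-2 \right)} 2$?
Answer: $\frac{340365601}{15129} \approx 22498.0$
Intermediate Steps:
$a{\left(M,k \right)} = -12$
$F = -24$ ($F = \left(-12\right) 2 = -24$)
$W = \frac{1}{123} \approx 0.0081301$
$\left(\left(F - 6\right) 5 + W\right)^{2} = \left(\left(-24 - 6\right) 5 + \frac{1}{123}\right)^{2} = \left(\left(-30\right) 5 + \frac{1}{123}\right)^{2} = \left(-150 + \frac{1}{123}\right)^{2} = \left(- \frac{18449}{123}\right)^{2} = \frac{340365601}{15129}$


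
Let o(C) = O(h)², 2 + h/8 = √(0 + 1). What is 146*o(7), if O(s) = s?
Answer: 9344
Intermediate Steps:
h = -8 (h = -16 + 8*√(0 + 1) = -16 + 8*√1 = -16 + 8*1 = -16 + 8 = -8)
o(C) = 64 (o(C) = (-8)² = 64)
146*o(7) = 146*64 = 9344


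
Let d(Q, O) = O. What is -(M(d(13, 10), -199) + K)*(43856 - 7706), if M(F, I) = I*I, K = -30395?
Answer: -332796900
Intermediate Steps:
M(F, I) = I²
-(M(d(13, 10), -199) + K)*(43856 - 7706) = -((-199)² - 30395)*(43856 - 7706) = -(39601 - 30395)*36150 = -9206*36150 = -1*332796900 = -332796900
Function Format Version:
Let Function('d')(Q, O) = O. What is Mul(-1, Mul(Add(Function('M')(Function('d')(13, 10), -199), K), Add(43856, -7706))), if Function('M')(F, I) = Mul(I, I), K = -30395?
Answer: -332796900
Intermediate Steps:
Function('M')(F, I) = Pow(I, 2)
Mul(-1, Mul(Add(Function('M')(Function('d')(13, 10), -199), K), Add(43856, -7706))) = Mul(-1, Mul(Add(Pow(-199, 2), -30395), Add(43856, -7706))) = Mul(-1, Mul(Add(39601, -30395), 36150)) = Mul(-1, Mul(9206, 36150)) = Mul(-1, 332796900) = -332796900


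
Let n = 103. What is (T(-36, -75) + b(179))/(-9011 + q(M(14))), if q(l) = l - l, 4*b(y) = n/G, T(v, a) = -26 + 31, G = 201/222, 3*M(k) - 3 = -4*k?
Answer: -4481/1207474 ≈ -0.0037111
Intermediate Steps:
M(k) = 1 - 4*k/3 (M(k) = 1 + (-4*k)/3 = 1 - 4*k/3)
G = 67/74 (G = 201*(1/222) = 67/74 ≈ 0.90541)
T(v, a) = 5
b(y) = 3811/134 (b(y) = (103/(67/74))/4 = (103*(74/67))/4 = (¼)*(7622/67) = 3811/134)
q(l) = 0
(T(-36, -75) + b(179))/(-9011 + q(M(14))) = (5 + 3811/134)/(-9011 + 0) = (4481/134)/(-9011) = (4481/134)*(-1/9011) = -4481/1207474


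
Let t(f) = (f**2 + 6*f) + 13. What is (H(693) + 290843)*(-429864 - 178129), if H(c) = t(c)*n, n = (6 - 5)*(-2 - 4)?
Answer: 1590313306261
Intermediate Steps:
n = -6 (n = 1*(-6) = -6)
t(f) = 13 + f**2 + 6*f
H(c) = -78 - 36*c - 6*c**2 (H(c) = (13 + c**2 + 6*c)*(-6) = -78 - 36*c - 6*c**2)
(H(693) + 290843)*(-429864 - 178129) = ((-78 - 36*693 - 6*693**2) + 290843)*(-429864 - 178129) = ((-78 - 24948 - 6*480249) + 290843)*(-607993) = ((-78 - 24948 - 2881494) + 290843)*(-607993) = (-2906520 + 290843)*(-607993) = -2615677*(-607993) = 1590313306261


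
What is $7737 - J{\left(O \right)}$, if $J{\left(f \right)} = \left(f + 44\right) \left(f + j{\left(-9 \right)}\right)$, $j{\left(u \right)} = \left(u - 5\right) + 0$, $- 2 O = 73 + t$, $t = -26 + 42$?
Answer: $\frac{30831}{4} \approx 7707.8$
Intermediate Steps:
$t = 16$
$O = - \frac{89}{2}$ ($O = - \frac{73 + 16}{2} = \left(- \frac{1}{2}\right) 89 = - \frac{89}{2} \approx -44.5$)
$j{\left(u \right)} = -5 + u$ ($j{\left(u \right)} = \left(-5 + u\right) + 0 = -5 + u$)
$J{\left(f \right)} = \left(-14 + f\right) \left(44 + f\right)$ ($J{\left(f \right)} = \left(f + 44\right) \left(f - 14\right) = \left(44 + f\right) \left(f - 14\right) = \left(44 + f\right) \left(-14 + f\right) = \left(-14 + f\right) \left(44 + f\right)$)
$7737 - J{\left(O \right)} = 7737 - \left(-616 + \left(- \frac{89}{2}\right)^{2} + 30 \left(- \frac{89}{2}\right)\right) = 7737 - \left(-616 + \frac{7921}{4} - 1335\right) = 7737 - \frac{117}{4} = \frac{30831}{4}$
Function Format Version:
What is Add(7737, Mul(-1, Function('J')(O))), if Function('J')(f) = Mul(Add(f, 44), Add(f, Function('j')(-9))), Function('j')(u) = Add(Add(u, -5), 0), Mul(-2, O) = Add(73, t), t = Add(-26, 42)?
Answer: Rational(30831, 4) ≈ 7707.8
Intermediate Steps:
t = 16
O = Rational(-89, 2) (O = Mul(Rational(-1, 2), Add(73, 16)) = Mul(Rational(-1, 2), 89) = Rational(-89, 2) ≈ -44.500)
Function('j')(u) = Add(-5, u) (Function('j')(u) = Add(Add(-5, u), 0) = Add(-5, u))
Function('J')(f) = Mul(Add(-14, f), Add(44, f)) (Function('J')(f) = Mul(Add(f, 44), Add(f, Add(-5, -9))) = Mul(Add(44, f), Add(f, -14)) = Mul(Add(44, f), Add(-14, f)) = Mul(Add(-14, f), Add(44, f)))
Add(7737, Mul(-1, Function('J')(O))) = Add(7737, Mul(-1, Add(-616, Pow(Rational(-89, 2), 2), Mul(30, Rational(-89, 2))))) = Add(7737, Mul(-1, Add(-616, Rational(7921, 4), -1335))) = Add(7737, Mul(-1, Rational(117, 4))) = Add(7737, Rational(-117, 4)) = Rational(30831, 4)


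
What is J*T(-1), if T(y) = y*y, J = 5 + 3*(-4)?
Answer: -7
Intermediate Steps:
J = -7 (J = 5 - 12 = -7)
T(y) = y**2
J*T(-1) = -7*(-1)**2 = -7*1 = -7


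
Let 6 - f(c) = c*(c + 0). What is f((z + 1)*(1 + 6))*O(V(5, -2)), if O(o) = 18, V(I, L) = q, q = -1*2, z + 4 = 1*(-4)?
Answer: -43110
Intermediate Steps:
z = -8 (z = -4 + 1*(-4) = -4 - 4 = -8)
q = -2
V(I, L) = -2
f(c) = 6 - c**2 (f(c) = 6 - c*(c + 0) = 6 - c*c = 6 - c**2)
f((z + 1)*(1 + 6))*O(V(5, -2)) = (6 - ((-8 + 1)*(1 + 6))**2)*18 = (6 - (-7*7)**2)*18 = (6 - 1*(-49)**2)*18 = (6 - 1*2401)*18 = (6 - 2401)*18 = -2395*18 = -43110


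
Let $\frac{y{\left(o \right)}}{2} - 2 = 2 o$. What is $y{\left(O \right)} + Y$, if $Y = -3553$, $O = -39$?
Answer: $-3705$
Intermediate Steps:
$y{\left(o \right)} = 4 + 4 o$ ($y{\left(o \right)} = 4 + 2 \cdot 2 o = 4 + 4 o$)
$y{\left(O \right)} + Y = \left(4 + 4 \left(-39\right)\right) - 3553 = \left(4 - 156\right) - 3553 = -152 - 3553 = -3705$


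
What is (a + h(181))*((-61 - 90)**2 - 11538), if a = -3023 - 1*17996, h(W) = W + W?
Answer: -232659791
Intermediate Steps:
h(W) = 2*W
a = -21019 (a = -3023 - 17996 = -21019)
(a + h(181))*((-61 - 90)**2 - 11538) = (-21019 + 2*181)*((-61 - 90)**2 - 11538) = (-21019 + 362)*((-151)**2 - 11538) = -20657*(22801 - 11538) = -20657*11263 = -232659791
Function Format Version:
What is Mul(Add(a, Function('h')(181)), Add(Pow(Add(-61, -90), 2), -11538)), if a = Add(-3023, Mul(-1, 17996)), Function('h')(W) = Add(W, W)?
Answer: -232659791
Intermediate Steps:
Function('h')(W) = Mul(2, W)
a = -21019 (a = Add(-3023, -17996) = -21019)
Mul(Add(a, Function('h')(181)), Add(Pow(Add(-61, -90), 2), -11538)) = Mul(Add(-21019, Mul(2, 181)), Add(Pow(Add(-61, -90), 2), -11538)) = Mul(Add(-21019, 362), Add(Pow(-151, 2), -11538)) = Mul(-20657, Add(22801, -11538)) = Mul(-20657, 11263) = -232659791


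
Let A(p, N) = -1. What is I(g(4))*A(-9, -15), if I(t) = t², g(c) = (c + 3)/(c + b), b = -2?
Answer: -49/4 ≈ -12.250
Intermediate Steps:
g(c) = (3 + c)/(-2 + c) (g(c) = (c + 3)/(c - 2) = (3 + c)/(-2 + c))
I(g(4))*A(-9, -15) = ((3 + 4)/(-2 + 4))²*(-1) = (7/2)²*(-1) = (49/4)*(-1) = -49/4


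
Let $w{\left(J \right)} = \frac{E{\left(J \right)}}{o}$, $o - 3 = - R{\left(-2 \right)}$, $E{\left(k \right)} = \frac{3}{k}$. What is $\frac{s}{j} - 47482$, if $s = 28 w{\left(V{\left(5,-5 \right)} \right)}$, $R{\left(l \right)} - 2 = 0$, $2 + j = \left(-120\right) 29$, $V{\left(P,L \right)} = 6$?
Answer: $- \frac{82666169}{1741} \approx -47482.0$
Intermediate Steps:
$j = -3482$ ($j = -2 - 3480 = -3482$)
$R{\left(l \right)} = 2$ ($R{\left(l \right)} = 2 + 0 = 2$)
$o = 1$ ($o = 3 - 2 = 1$)
$w{\left(J \right)} = \frac{3}{J}$ ($w{\left(J \right)} = \frac{3 \frac{1}{J}}{1} = \frac{3}{J} 1 = \frac{3}{J}$)
$s = 14$ ($s = 28 \cdot \frac{3}{6} = 28 \cdot 3 \cdot \frac{1}{6} = 28 \cdot \frac{1}{2} = 14$)
$\frac{s}{j} - 47482 = \frac{14}{-3482} - 47482 = 14 \left(- \frac{1}{3482}\right) - 47482 = - \frac{7}{1741} - 47482 = - \frac{82666169}{1741}$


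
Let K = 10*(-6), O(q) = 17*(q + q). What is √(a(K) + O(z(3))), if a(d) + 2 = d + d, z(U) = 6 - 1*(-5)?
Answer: 6*√7 ≈ 15.875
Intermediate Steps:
z(U) = 11 (z(U) = 6 + 5 = 11)
O(q) = 34*q (O(q) = 17*(2*q) = 34*q)
K = -60
a(d) = -2 + 2*d (a(d) = -2 + (d + d) = -2 + 2*d)
√(a(K) + O(z(3))) = √((-2 + 2*(-60)) + 34*11) = √((-2 - 120) + 374) = √(-122 + 374) = √252 = 6*√7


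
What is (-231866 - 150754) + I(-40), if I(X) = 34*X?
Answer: -383980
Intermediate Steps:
(-231866 - 150754) + I(-40) = (-231866 - 150754) + 34*(-40) = -382620 - 1360 = -383980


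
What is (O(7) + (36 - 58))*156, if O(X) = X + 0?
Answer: -2340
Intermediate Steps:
O(X) = X
(O(7) + (36 - 58))*156 = (7 + (36 - 58))*156 = (7 - 22)*156 = -15*156 = -2340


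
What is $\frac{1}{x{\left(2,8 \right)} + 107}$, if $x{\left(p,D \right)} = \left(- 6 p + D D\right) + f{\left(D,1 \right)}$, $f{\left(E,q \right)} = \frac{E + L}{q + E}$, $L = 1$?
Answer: $\frac{1}{160} \approx 0.00625$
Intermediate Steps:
$f{\left(E,q \right)} = \frac{1 + E}{E + q}$ ($f{\left(E,q \right)} = \frac{E + 1}{q + E} = \frac{1 + E}{E + q}$)
$x{\left(p,D \right)} = 1 + D^{2} - 6 p$ ($x{\left(p,D \right)} = \left(- 6 p + D D\right) + \frac{1 + D}{D + 1} = \left(- 6 p + D^{2}\right) + \frac{1 + D}{1 + D} = \left(D^{2} - 6 p\right) + 1 = 1 + D^{2} - 6 p$)
$\frac{1}{x{\left(2,8 \right)} + 107} = \frac{1}{\left(1 + 8^{2} - 12\right) + 107} = \frac{1}{\left(1 + 64 - 12\right) + 107} = \frac{1}{53 + 107} = \frac{1}{160}$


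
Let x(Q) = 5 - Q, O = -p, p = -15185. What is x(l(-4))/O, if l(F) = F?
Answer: 9/15185 ≈ 0.00059269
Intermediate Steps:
O = 15185 (O = -1*(-15185) = 15185)
x(l(-4))/O = (5 - 1*(-4))/15185 = (5 + 4)*(1/15185) = 9*(1/15185) = 9/15185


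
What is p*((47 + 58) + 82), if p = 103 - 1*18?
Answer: 15895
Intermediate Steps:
p = 85 (p = 103 - 18 = 85)
p*((47 + 58) + 82) = 85*((47 + 58) + 82) = 85*(105 + 82) = 85*187 = 15895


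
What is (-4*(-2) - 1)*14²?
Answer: 1372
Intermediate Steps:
(-4*(-2) - 1)*14² = (8 - 1)*196 = 7*196 = 1372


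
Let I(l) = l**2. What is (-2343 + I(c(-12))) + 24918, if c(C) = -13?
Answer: 22744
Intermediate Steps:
(-2343 + I(c(-12))) + 24918 = (-2343 + (-13)**2) + 24918 = (-2343 + 169) + 24918 = -2174 + 24918 = 22744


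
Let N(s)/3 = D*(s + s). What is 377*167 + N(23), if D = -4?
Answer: 62407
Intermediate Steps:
N(s) = -24*s (N(s) = 3*(-4*(s + s)) = 3*(-8*s) = -24*s)
377*167 + N(23) = 377*167 - 24*23 = 62959 - 552 = 62407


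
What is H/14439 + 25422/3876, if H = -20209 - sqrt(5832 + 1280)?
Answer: 2532791/490926 - 2*sqrt(1778)/14439 ≈ 5.1534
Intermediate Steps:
H = -20209 - 2*sqrt(1778) (H = -20209 - sqrt(7112) = -20209 - 2*sqrt(1778) ≈ -20293.)
H/14439 + 25422/3876 = (-20209 - 2*sqrt(1778))/14439 + 25422/3876 = (-20209 - 2*sqrt(1778))*(1/14439) + 25422*(1/3876) = (-20209/14439 - 2*sqrt(1778)/14439) + 223/34 = 2532791/490926 - 2*sqrt(1778)/14439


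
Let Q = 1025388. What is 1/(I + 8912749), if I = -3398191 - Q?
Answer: 1/4489170 ≈ 2.2276e-7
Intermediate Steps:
I = -4423579 (I = -3398191 - 1*1025388 = -3398191 - 1025388 = -4423579)
1/(I + 8912749) = 1/(-4423579 + 8912749) = 1/4489170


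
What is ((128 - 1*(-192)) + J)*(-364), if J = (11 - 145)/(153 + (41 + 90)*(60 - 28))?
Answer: -506056824/4345 ≈ -1.1647e+5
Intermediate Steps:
J = -134/4345 (J = -134/(153 + 131*32) = -134/(153 + 4192) = -134/4345 ≈ -0.030840)
((128 - 1*(-192)) + J)*(-364) = ((128 - 1*(-192)) - 134/4345)*(-364) = ((128 + 192) - 134/4345)*(-364) = (320 - 134/4345)*(-364) = (1390266/4345)*(-364) = -506056824/4345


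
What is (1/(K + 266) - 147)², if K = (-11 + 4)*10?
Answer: 830073721/38416 ≈ 21608.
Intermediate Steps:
K = -70 (K = -7*10 = -70)
(1/(K + 266) - 147)² = (1/(-70 + 266) - 147)² = (1/196 - 147)² = (-28811/196)² = 830073721/38416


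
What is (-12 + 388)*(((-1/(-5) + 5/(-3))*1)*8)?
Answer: -66176/15 ≈ -4411.7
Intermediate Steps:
(-12 + 388)*(((-1/(-5) + 5/(-3))*1)*8) = 376*(((-1*(-⅕) + 5*(-⅓))*1)*8) = 376*(((⅕ - 5/3)*1)*8) = 376*(-22/15*1*8) = 376*(-22/15*8) = 376*(-176/15) = -66176/15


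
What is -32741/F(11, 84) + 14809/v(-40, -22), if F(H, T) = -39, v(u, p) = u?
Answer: 732089/1560 ≈ 469.29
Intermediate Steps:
-32741/F(11, 84) + 14809/v(-40, -22) = -32741/(-39) + 14809/(-40) = -32741*(-1/39) + 14809*(-1/40) = 32741/39 - 14809/40 = 732089/1560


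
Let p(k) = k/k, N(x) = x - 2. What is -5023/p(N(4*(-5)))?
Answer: -5023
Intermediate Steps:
N(x) = -2 + x
p(k) = 1
-5023/p(N(4*(-5))) = -5023/1 = -5023*1 = -5023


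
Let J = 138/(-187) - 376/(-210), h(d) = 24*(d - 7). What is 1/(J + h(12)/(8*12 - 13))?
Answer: 1629705/4071478 ≈ 0.40027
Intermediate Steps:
h(d) = -168 + 24*d (h(d) = 24*(-7 + d) = -168 + 24*d)
J = 20666/19635 (J = 138*(-1/187) - 376*(-1/210) = -138/187 + 188/105 = 20666/19635 ≈ 1.0525)
1/(J + h(12)/(8*12 - 13)) = 1/(20666/19635 + (-168 + 24*12)/(8*12 - 13)) = 1/(20666/19635 + (-168 + 288)/(96 - 13)) = 1/(20666/19635 + 120/83) = 1/(4071478/1629705) = 1629705/4071478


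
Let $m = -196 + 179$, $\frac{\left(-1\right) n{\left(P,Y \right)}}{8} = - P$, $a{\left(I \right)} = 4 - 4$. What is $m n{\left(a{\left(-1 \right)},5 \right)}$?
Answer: $0$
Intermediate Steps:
$a{\left(I \right)} = 0$ ($a{\left(I \right)} = 4 - 4 = 0$)
$n{\left(P,Y \right)} = 8 P$ ($n{\left(P,Y \right)} = - 8 \left(- P\right) = 8 P$)
$m = -17$
$m n{\left(a{\left(-1 \right)},5 \right)} = - 17 \cdot 8 \cdot 0 = \left(-17\right) 0 = 0$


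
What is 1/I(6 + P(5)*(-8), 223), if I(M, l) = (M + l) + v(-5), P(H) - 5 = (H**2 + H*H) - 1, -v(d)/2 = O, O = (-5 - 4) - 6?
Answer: -1/173 ≈ -0.0057803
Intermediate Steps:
O = -15 (O = -9 - 6 = -15)
v(d) = 30 (v(d) = -2*(-15) = 30)
P(H) = 4 + 2*H**2 (P(H) = 5 + ((H**2 + H*H) - 1) = 5 + ((H**2 + H**2) - 1) = 5 + (2*H**2 - 1) = 5 + (-1 + 2*H**2) = 4 + 2*H**2)
I(M, l) = 30 + M + l (I(M, l) = (M + l) + 30 = 30 + M + l)
1/I(6 + P(5)*(-8), 223) = 1/(30 + (6 + (4 + 2*5**2)*(-8)) + 223) = 1/(30 + (6 + (4 + 2*25)*(-8)) + 223) = 1/(30 + (6 + (4 + 50)*(-8)) + 223) = 1/(30 + (6 + 54*(-8)) + 223) = 1/(30 + (6 - 432) + 223) = 1/(30 - 426 + 223) = 1/(-173) = -1/173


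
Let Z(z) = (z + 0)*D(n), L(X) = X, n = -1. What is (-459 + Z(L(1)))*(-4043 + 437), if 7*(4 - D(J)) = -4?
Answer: 11470686/7 ≈ 1.6387e+6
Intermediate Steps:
D(J) = 32/7 (D(J) = 4 - ⅐*(-4) = 4 + 4/7 = 32/7)
Z(z) = 32*z/7 (Z(z) = (z + 0)*(32/7) = z*(32/7) = 32*z/7)
(-459 + Z(L(1)))*(-4043 + 437) = (-459 + (32/7)*1)*(-4043 + 437) = (-459 + 32/7)*(-3606) = -3181/7*(-3606) = 11470686/7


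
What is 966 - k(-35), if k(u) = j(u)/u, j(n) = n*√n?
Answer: 966 - I*√35 ≈ 966.0 - 5.9161*I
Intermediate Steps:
j(n) = n^(3/2)
k(u) = √u (k(u) = u^(3/2)/u = √u)
966 - k(-35) = 966 - √(-35) = 966 - I*√35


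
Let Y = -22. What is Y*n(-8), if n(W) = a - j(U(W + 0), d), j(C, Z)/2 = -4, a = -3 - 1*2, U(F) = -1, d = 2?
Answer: -66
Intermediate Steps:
a = -5 (a = -3 - 2 = -5)
j(C, Z) = -8 (j(C, Z) = 2*(-4) = -8)
n(W) = 3 (n(W) = -5 - 1*(-8) = -5 + 8 = 3)
Y*n(-8) = -22*3 = -66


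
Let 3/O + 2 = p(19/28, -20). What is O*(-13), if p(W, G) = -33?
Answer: 39/35 ≈ 1.1143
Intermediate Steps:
O = -3/35 (O = 3/(-2 - 33) = 3/(-35) = 3*(-1/35) = -3/35 ≈ -0.085714)
O*(-13) = -3/35*(-13) = 39/35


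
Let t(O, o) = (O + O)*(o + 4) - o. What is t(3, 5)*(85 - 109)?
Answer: -1176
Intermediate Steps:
t(O, o) = -o + 2*O*(4 + o) (t(O, o) = (2*O)*(4 + o) - o = 2*O*(4 + o) - o = -o + 2*O*(4 + o))
t(3, 5)*(85 - 109) = (-1*5 + 8*3 + 2*3*5)*(85 - 109) = (-5 + 24 + 30)*(-24) = 49*(-24) = -1176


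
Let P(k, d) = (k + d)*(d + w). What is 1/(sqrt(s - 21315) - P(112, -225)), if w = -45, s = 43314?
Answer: -10170/310279367 - sqrt(21999)/930838101 ≈ -3.2936e-5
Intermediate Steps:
P(k, d) = (-45 + d)*(d + k) (P(k, d) = (k + d)*(d - 45) = (d + k)*(-45 + d) = (-45 + d)*(d + k))
1/(sqrt(s - 21315) - P(112, -225)) = 1/(sqrt(43314 - 21315) - ((-225)**2 - 45*(-225) - 45*112 - 225*112)) = 1/(sqrt(21999) - (50625 + 10125 - 5040 - 25200)) = 1/(sqrt(21999) - 1*30510) = 1/(sqrt(21999) - 30510) = 1/(-30510 + sqrt(21999))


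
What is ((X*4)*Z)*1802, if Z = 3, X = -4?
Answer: -86496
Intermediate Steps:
((X*4)*Z)*1802 = (-4*4*3)*1802 = -16*3*1802 = -48*1802 = -86496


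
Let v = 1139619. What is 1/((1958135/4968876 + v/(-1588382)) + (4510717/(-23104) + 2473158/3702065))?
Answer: -84382880111566244831040/16445436085712761001419697 ≈ -0.0051311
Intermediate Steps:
1/((1958135/4968876 + v/(-1588382)) + (4510717/(-23104) + 2473158/3702065)) = 1/((1958135/4968876 + 1139619/(-1588382)) + (4510717/(-23104) + 2473158/3702065)) = 1/((1958135*(1/4968876) + 1139619*(-1/1588382)) + (4510717*(-1/23104) + 2473158*(1/3702065))) = 1/((1958135/4968876 - 1139619/1588382) + (-4510717/23104 + 2473158/3702065)) = 1/(-1276179555337/3946236599316 - 16641827688173/85532509760) = 1/(-16445436085712761001419697/84382880111566244831040) = -84382880111566244831040/16445436085712761001419697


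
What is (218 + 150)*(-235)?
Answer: -86480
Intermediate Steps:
(218 + 150)*(-235) = 368*(-235) = -86480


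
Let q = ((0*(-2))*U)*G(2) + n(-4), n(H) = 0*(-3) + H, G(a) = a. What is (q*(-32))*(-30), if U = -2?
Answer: -3840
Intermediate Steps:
n(H) = H (n(H) = 0 + H = H)
q = -4 (q = ((0*(-2))*(-2))*2 - 4 = (0*(-2))*2 - 4 = 0*2 - 4 = 0 - 4 = -4)
(q*(-32))*(-30) = -4*(-32)*(-30) = 128*(-30) = -3840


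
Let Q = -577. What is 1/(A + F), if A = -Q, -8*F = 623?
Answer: 8/3993 ≈ 0.0020035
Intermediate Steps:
F = -623/8 (F = -⅛*623 = -623/8 ≈ -77.875)
A = 577 (A = -1*(-577) = 577)
1/(A + F) = 1/(577 - 623/8) = 1/(3993/8) = 8/3993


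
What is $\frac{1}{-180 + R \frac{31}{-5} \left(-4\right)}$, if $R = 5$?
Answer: $- \frac{1}{56} \approx -0.017857$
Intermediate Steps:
$\frac{1}{-180 + R \frac{31}{-5} \left(-4\right)} = \frac{1}{-180 + 5 \frac{31}{-5} \left(-4\right)} = \frac{1}{-180 + 5 \cdot 31 \left(- \frac{1}{5}\right) \left(-4\right)} = \frac{1}{-180 + 5 \left(\left(- \frac{31}{5}\right) \left(-4\right)\right)} = \frac{1}{-180 + 5 \cdot \frac{124}{5}} = \frac{1}{-180 + 124} = \frac{1}{-56} = - \frac{1}{56}$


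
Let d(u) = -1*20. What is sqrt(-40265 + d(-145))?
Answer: I*sqrt(40285) ≈ 200.71*I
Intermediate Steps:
d(u) = -20
sqrt(-40265 + d(-145)) = sqrt(-40265 - 20) = sqrt(-40285) = I*sqrt(40285)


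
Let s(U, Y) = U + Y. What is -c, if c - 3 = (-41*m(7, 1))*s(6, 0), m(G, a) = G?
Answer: 1719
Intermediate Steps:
c = -1719 (c = 3 + (-41*7)*(6 + 0) = 3 - 287*6 = 3 - 1722 = -1719)
-c = -1*(-1719) = 1719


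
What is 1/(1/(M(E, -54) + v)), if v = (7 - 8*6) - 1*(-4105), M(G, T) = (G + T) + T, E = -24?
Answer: 3932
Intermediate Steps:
M(G, T) = G + 2*T
v = 4064 (v = (7 - 48) + 4105 = -41 + 4105 = 4064)
1/(1/(M(E, -54) + v)) = 1/(1/((-24 + 2*(-54)) + 4064)) = 1/(1/((-24 - 108) + 4064)) = 1/(1/(-132 + 4064)) = 1/(1/3932) = 3932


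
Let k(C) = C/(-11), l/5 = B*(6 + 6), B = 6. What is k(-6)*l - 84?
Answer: 1236/11 ≈ 112.36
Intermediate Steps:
l = 360 (l = 5*(6*(6 + 6)) = 5*(6*12) = 5*72 = 360)
k(C) = -C/11 (k(C) = C*(-1/11) = -C/11)
k(-6)*l - 84 = -1/11*(-6)*360 - 84 = (6/11)*360 - 84 = 2160/11 - 84 = 1236/11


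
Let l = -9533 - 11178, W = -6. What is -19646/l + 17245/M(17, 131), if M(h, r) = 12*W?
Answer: -355746683/1491192 ≈ -238.57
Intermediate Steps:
M(h, r) = -72 (M(h, r) = 12*(-6) = -72)
l = -20711
-19646/l + 17245/M(17, 131) = -19646/(-20711) + 17245/(-72) = -19646*(-1/20711) + 17245*(-1/72) = 19646/20711 - 17245/72 = -355746683/1491192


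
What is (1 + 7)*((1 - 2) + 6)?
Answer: 40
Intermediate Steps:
(1 + 7)*((1 - 2) + 6) = 8*(-1 + 6) = 8*5 = 40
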